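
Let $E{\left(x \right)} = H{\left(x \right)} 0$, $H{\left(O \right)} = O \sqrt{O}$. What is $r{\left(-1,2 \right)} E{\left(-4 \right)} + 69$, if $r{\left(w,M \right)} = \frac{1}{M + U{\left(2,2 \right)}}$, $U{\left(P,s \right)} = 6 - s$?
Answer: $69$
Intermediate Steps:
$H{\left(O \right)} = O^{\frac{3}{2}}$
$r{\left(w,M \right)} = \frac{1}{4 + M}$ ($r{\left(w,M \right)} = \frac{1}{M + \left(6 - 2\right)} = \frac{1}{M + 4} = \frac{1}{4 + M}$)
$E{\left(x \right)} = 0$ ($E{\left(x \right)} = x^{\frac{3}{2}} \cdot 0 = 0$)
$r{\left(-1,2 \right)} E{\left(-4 \right)} + 69 = \frac{1}{4 + 2} \cdot 0 + 69 = \frac{1}{6} \cdot 0 + 69 = 0 + 69 = 69$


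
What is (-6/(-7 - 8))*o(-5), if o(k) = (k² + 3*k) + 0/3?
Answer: 4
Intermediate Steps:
o(k) = k² + 3*k (o(k) = (k² + 3*k) + 0*(⅓) = (k² + 3*k) + 0 = k² + 3*k)
(-6/(-7 - 8))*o(-5) = (-6/(-7 - 8))*(-5*(3 - 5)) = (-6/(-15))*(-5*(-2)) = -6*(-1/15)*10 = (⅖)*10 = 4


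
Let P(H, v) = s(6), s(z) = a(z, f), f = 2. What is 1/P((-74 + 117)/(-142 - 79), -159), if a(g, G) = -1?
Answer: -1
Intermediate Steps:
s(z) = -1
P(H, v) = -1
1/P((-74 + 117)/(-142 - 79), -159) = 1/(-1) = -1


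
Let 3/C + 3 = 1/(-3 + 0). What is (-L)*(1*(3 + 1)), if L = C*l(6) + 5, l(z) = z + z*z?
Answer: 656/5 ≈ 131.20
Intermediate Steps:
C = -9/10 (C = 3/(-3 + 1/(-3 + 0)) = 3/(-3 + 1/(-3)) = 3/(-3 - 1/3) = 3/(-10/3) = 3*(-3/10) = -9/10 ≈ -0.90000)
l(z) = z + z**2
L = -164/5 (L = -27*(1 + 6)/5 + 5 = -27*7/5 + 5 = -9/10*42 + 5 = -189/5 + 5 = -164/5 ≈ -32.800)
(-L)*(1*(3 + 1)) = (-1*(-164/5))*(1*(3 + 1)) = 164*(1*4)/5 = (164/5)*4 = 656/5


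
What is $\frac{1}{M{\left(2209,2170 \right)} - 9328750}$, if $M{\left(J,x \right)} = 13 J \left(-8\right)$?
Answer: $- \frac{1}{9558486} \approx -1.0462 \cdot 10^{-7}$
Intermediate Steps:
$M{\left(J,x \right)} = - 104 J$
$\frac{1}{M{\left(2209,2170 \right)} - 9328750} = \frac{1}{\left(-104\right) 2209 - 9328750} = \frac{1}{-229736 - 9328750} = \frac{1}{-9558486} = - \frac{1}{9558486}$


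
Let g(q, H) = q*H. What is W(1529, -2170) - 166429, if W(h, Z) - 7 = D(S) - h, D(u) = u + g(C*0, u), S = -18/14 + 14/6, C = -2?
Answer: -3526949/21 ≈ -1.6795e+5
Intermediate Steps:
S = 22/21 (S = -18*1/14 + 14*(⅙) = -9/7 + 7/3 = 22/21 ≈ 1.0476)
g(q, H) = H*q
D(u) = u (D(u) = u + u*(-2*0) = u + u*0 = u + 0 = u)
W(h, Z) = 169/21 - h (W(h, Z) = 7 + (22/21 - h) = 169/21 - h)
W(1529, -2170) - 166429 = (169/21 - 1*1529) - 166429 = (169/21 - 1529) - 166429 = -31940/21 - 166429 = -3526949/21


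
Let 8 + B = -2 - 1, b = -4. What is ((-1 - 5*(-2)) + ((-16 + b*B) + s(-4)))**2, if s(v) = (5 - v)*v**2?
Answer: 32761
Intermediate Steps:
B = -11 (B = -8 + (-2 - 1) = -8 - 3 = -11)
s(v) = v**2*(5 - v)
((-1 - 5*(-2)) + ((-16 + b*B) + s(-4)))**2 = ((-1 - 5*(-2)) + ((-16 - 4*(-11)) + (-4)**2*(5 - 1*(-4))))**2 = ((-1 + 10) + ((-16 + 44) + 16*(5 + 4)))**2 = (9 + (28 + 16*9))**2 = (9 + (28 + 144))**2 = (9 + 172)**2 = 181**2 = 32761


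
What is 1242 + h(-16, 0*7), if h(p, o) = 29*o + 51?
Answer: 1293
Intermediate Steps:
h(p, o) = 51 + 29*o
1242 + h(-16, 0*7) = 1242 + (51 + 29*(0*7)) = 1242 + (51 + 29*0) = 1242 + (51 + 0) = 1242 + 51 = 1293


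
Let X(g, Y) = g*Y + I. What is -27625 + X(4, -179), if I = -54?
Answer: -28395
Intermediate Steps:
X(g, Y) = -54 + Y*g (X(g, Y) = g*Y - 54 = Y*g - 54 = -54 + Y*g)
-27625 + X(4, -179) = -27625 + (-54 - 179*4) = -27625 + (-54 - 716) = -27625 - 770 = -28395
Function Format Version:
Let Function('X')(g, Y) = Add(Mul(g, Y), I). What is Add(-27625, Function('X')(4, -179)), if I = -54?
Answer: -28395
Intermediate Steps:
Function('X')(g, Y) = Add(-54, Mul(Y, g)) (Function('X')(g, Y) = Add(Mul(g, Y), -54) = Add(Mul(Y, g), -54) = Add(-54, Mul(Y, g)))
Add(-27625, Function('X')(4, -179)) = Add(-27625, Add(-54, Mul(-179, 4))) = Add(-27625, Add(-54, -716)) = Add(-27625, -770) = -28395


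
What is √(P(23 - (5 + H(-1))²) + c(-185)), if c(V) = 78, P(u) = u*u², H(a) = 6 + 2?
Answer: I*√3112058 ≈ 1764.1*I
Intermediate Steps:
H(a) = 8
P(u) = u³
√(P(23 - (5 + H(-1))²) + c(-185)) = √((23 - (5 + 8)²)³ + 78) = √((23 - 1*13²)³ + 78) = √((23 - 1*169)³ + 78) = √((23 - 169)³ + 78) = √((-146)³ + 78) = √(-3112136 + 78) = √(-3112058) = I*√3112058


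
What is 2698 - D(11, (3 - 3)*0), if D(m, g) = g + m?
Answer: 2687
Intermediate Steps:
2698 - D(11, (3 - 3)*0) = 2698 - ((3 - 3)*0 + 11) = 2698 - (0*0 + 11) = 2698 - (0 + 11) = 2698 - 1*11 = 2698 - 11 = 2687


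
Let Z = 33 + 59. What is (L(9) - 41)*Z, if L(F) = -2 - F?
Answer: -4784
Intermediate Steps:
Z = 92
(L(9) - 41)*Z = ((-2 - 1*9) - 41)*92 = ((-2 - 9) - 41)*92 = (-11 - 41)*92 = -52*92 = -4784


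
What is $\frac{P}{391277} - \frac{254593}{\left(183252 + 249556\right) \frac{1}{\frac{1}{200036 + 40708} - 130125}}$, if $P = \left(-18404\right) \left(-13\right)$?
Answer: $\frac{3120688801792128282043}{40769470570807104} \approx 76545.0$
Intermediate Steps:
$P = 239252$
$\frac{P}{391277} - \frac{254593}{\left(183252 + 249556\right) \frac{1}{\frac{1}{200036 + 40708} - 130125}} = \frac{239252}{391277} - \frac{254593}{\left(183252 + 249556\right) \frac{1}{\frac{1}{200036 + 40708} - 130125}} = 239252 \cdot \frac{1}{391277} - \frac{254593}{432808 \frac{1}{\frac{1}{240744} - 130125}} = \frac{239252}{391277} - \frac{254593}{432808 \frac{1}{\frac{1}{240744} - 130125}} = \frac{239252}{391277} - \frac{254593}{432808 \frac{1}{- \frac{31326812999}{240744}}} = \frac{239252}{391277} - \frac{254593}{432808 \left(- \frac{240744}{31326812999}\right)} = \frac{239252}{391277} - \frac{254593}{- \frac{104195929152}{31326812999}} = \frac{239252}{391277} - - \frac{7975587301854407}{104195929152} = \frac{239252}{391277} + \frac{7975587301854407}{104195929152} = \frac{3120688801792128282043}{40769470570807104}$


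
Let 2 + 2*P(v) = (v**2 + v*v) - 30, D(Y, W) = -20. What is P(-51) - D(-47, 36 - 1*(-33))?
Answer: 2605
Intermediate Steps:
P(v) = -16 + v**2 (P(v) = -1 + ((v**2 + v*v) - 30)/2 = -1 + ((v**2 + v**2) - 30)/2 = -1 + (2*v**2 - 30)/2 = -1 + (-30 + 2*v**2)/2 = -1 + (-15 + v**2) = -16 + v**2)
P(-51) - D(-47, 36 - 1*(-33)) = (-16 + (-51)**2) - 1*(-20) = (-16 + 2601) + 20 = 2585 + 20 = 2605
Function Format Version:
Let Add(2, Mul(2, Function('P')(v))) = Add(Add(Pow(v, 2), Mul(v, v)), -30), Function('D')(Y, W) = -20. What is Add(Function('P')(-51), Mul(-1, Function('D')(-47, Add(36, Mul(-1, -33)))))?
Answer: 2605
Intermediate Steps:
Function('P')(v) = Add(-16, Pow(v, 2)) (Function('P')(v) = Add(-1, Mul(Rational(1, 2), Add(Add(Pow(v, 2), Mul(v, v)), -30))) = Add(-1, Mul(Rational(1, 2), Add(Add(Pow(v, 2), Pow(v, 2)), -30))) = Add(-1, Mul(Rational(1, 2), Add(Mul(2, Pow(v, 2)), -30))) = Add(-1, Mul(Rational(1, 2), Add(-30, Mul(2, Pow(v, 2))))) = Add(-1, Add(-15, Pow(v, 2))) = Add(-16, Pow(v, 2)))
Add(Function('P')(-51), Mul(-1, Function('D')(-47, Add(36, Mul(-1, -33))))) = Add(Add(-16, Pow(-51, 2)), Mul(-1, -20)) = Add(Add(-16, 2601), 20) = Add(2585, 20) = 2605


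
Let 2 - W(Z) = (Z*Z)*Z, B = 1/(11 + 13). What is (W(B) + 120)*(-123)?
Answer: -69147607/4608 ≈ -15006.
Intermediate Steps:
B = 1/24 ≈ 0.041667
W(Z) = 2 - Z³ (W(Z) = 2 - Z*Z*Z = 2 - Z²*Z = 2 - Z³)
(W(B) + 120)*(-123) = ((2 - (1/24)³) + 120)*(-123) = ((2 - 1*1/13824) + 120)*(-123) = ((2 - 1/13824) + 120)*(-123) = (27647/13824 + 120)*(-123) = (1686527/13824)*(-123) = -69147607/4608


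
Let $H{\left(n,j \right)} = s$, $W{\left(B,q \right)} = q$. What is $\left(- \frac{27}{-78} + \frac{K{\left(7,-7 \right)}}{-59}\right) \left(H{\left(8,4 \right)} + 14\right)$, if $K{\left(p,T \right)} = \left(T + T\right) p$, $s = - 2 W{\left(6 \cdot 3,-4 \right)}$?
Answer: $\frac{33869}{767} \approx 44.158$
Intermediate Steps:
$s = 8$ ($s = \left(-2\right) \left(-4\right) = 8$)
$K{\left(p,T \right)} = 2 T p$
$H{\left(n,j \right)} = 8$
$\left(- \frac{27}{-78} + \frac{K{\left(7,-7 \right)}}{-59}\right) \left(H{\left(8,4 \right)} + 14\right) = \left(- \frac{27}{-78} + \frac{2 \left(-7\right) 7}{-59}\right) \left(8 + 14\right) = \left(\left(-27\right) \left(- \frac{1}{78}\right) - - \frac{98}{59}\right) 22 = \left(\frac{9}{26} + \frac{98}{59}\right) 22 = \frac{3079}{1534} \cdot 22 = \frac{33869}{767}$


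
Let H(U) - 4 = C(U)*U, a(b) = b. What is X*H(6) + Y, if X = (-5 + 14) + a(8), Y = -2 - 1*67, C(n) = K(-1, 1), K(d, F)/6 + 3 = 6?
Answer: 1835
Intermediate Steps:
K(d, F) = 18 (K(d, F) = -18 + 6*6 = -18 + 36 = 18)
C(n) = 18
H(U) = 4 + 18*U
Y = -69 (Y = -2 - 67 = -69)
X = 17 (X = (-5 + 14) + 8 = 9 + 8 = 17)
X*H(6) + Y = 17*(4 + 18*6) - 69 = 17*(4 + 108) - 69 = 17*112 - 69 = 1904 - 69 = 1835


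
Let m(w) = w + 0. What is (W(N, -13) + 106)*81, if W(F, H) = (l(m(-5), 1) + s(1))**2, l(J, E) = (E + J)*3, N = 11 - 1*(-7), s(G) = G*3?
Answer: 15147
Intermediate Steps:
m(w) = w
s(G) = 3*G
N = 18 (N = 11 + 7 = 18)
l(J, E) = 3*E + 3*J
W(F, H) = 81 (W(F, H) = ((3*1 + 3*(-5)) + 3*1)**2 = ((3 - 15) + 3)**2 = (-12 + 3)**2 = (-9)**2 = 81)
(W(N, -13) + 106)*81 = (81 + 106)*81 = 187*81 = 15147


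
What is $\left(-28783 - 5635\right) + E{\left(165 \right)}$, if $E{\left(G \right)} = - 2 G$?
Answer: $-34748$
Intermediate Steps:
$\left(-28783 - 5635\right) + E{\left(165 \right)} = \left(-28783 - 5635\right) - 330 = -34418 - 330 = -34748$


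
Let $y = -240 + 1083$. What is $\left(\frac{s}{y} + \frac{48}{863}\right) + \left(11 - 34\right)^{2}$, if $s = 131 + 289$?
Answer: $\frac{128418395}{242503} \approx 529.55$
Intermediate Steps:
$y = 843$
$s = 420$
$\left(\frac{s}{y} + \frac{48}{863}\right) + \left(11 - 34\right)^{2} = \left(\frac{420}{843} + \frac{48}{863}\right) + \left(11 - 34\right)^{2} = \left(420 \cdot \frac{1}{843} + 48 \cdot \frac{1}{863}\right) + \left(-23\right)^{2} = \left(\frac{140}{281} + \frac{48}{863}\right) + 529 = \frac{134308}{242503} + 529 = \frac{128418395}{242503}$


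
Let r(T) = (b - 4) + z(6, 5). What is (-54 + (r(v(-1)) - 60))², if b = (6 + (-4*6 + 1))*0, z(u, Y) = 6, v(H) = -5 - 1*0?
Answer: 12544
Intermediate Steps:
v(H) = -5 (v(H) = -5 + 0 = -5)
b = 0 (b = (6 + (-24 + 1))*0 = (6 - 23)*0 = -17*0 = 0)
r(T) = 2 (r(T) = (0 - 4) + 6 = -4 + 6 = 2)
(-54 + (r(v(-1)) - 60))² = (-54 + (2 - 60))² = (-54 - 58)² = (-112)² = 12544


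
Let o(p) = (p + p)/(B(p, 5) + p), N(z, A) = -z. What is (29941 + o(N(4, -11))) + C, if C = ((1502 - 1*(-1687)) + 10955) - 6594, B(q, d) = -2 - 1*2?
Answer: 37492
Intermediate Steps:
B(q, d) = -4 (B(q, d) = -2 - 2 = -4)
o(p) = 2*p/(-4 + p) (o(p) = (p + p)/(-4 + p) = (2*p)/(-4 + p) = 2*p/(-4 + p))
C = 7550 (C = ((1502 + 1687) + 10955) - 6594 = (3189 + 10955) - 6594 = 14144 - 6594 = 7550)
(29941 + o(N(4, -11))) + C = (29941 + 2*(-1*4)/(-4 - 1*4)) + 7550 = (29941 + 2*(-4)/(-4 - 4)) + 7550 = (29941 + 2*(-4)/(-8)) + 7550 = (29941 + 2*(-4)*(-⅛)) + 7550 = (29941 + 1) + 7550 = 29942 + 7550 = 37492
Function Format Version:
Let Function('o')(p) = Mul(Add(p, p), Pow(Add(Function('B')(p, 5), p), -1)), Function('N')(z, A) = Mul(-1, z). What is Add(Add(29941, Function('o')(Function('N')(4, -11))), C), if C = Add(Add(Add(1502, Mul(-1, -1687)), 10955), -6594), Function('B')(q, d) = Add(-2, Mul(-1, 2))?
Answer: 37492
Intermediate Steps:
Function('B')(q, d) = -4 (Function('B')(q, d) = Add(-2, -2) = -4)
Function('o')(p) = Mul(2, p, Pow(Add(-4, p), -1)) (Function('o')(p) = Mul(Add(p, p), Pow(Add(-4, p), -1)) = Mul(Mul(2, p), Pow(Add(-4, p), -1)) = Mul(2, p, Pow(Add(-4, p), -1)))
C = 7550 (C = Add(Add(Add(1502, 1687), 10955), -6594) = Add(Add(3189, 10955), -6594) = Add(14144, -6594) = 7550)
Add(Add(29941, Function('o')(Function('N')(4, -11))), C) = Add(Add(29941, Mul(2, Mul(-1, 4), Pow(Add(-4, Mul(-1, 4)), -1))), 7550) = Add(Add(29941, Mul(2, -4, Pow(Add(-4, -4), -1))), 7550) = Add(Add(29941, Mul(2, -4, Pow(-8, -1))), 7550) = Add(Add(29941, Mul(2, -4, Rational(-1, 8))), 7550) = Add(Add(29941, 1), 7550) = Add(29942, 7550) = 37492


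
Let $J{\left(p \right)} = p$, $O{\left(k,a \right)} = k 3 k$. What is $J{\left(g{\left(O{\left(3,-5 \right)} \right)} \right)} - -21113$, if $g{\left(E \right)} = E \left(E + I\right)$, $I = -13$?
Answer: $21491$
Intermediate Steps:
$O{\left(k,a \right)} = 3 k^{2}$ ($O{\left(k,a \right)} = 3 k k = 3 k^{2}$)
$g{\left(E \right)} = E \left(-13 + E\right)$ ($g{\left(E \right)} = E \left(E - 13\right) = E \left(-13 + E\right)$)
$J{\left(g{\left(O{\left(3,-5 \right)} \right)} \right)} - -21113 = 3 \cdot 3^{2} \left(-13 + 3 \cdot 3^{2}\right) - -21113 = 3 \cdot 9 \left(-13 + 3 \cdot 9\right) + 21113 = 27 \left(-13 + 27\right) + 21113 = 27 \cdot 14 + 21113 = 378 + 21113 = 21491$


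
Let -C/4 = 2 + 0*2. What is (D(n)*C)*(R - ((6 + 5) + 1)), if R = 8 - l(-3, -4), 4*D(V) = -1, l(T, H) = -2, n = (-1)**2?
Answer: -4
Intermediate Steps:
n = 1
D(V) = -1/4 (D(V) = (1/4)*(-1) = -1/4)
C = -8 (C = -4*(2 + 0*2) = -4*(2 + 0) = -4*2 = -8)
R = 10 (R = 8 - 1*(-2) = 8 + 2 = 10)
(D(n)*C)*(R - ((6 + 5) + 1)) = (-1/4*(-8))*(10 - ((6 + 5) + 1)) = 2*(10 - (11 + 1)) = 2*(10 - 1*12) = 2*(10 - 12) = 2*(-2) = -4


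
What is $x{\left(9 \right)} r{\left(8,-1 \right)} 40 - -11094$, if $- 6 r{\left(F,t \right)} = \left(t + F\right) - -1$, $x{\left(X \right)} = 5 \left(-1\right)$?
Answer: $\frac{34082}{3} \approx 11361.0$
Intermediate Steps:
$x{\left(X \right)} = -5$
$r{\left(F,t \right)} = - \frac{1}{6} - \frac{F}{6} - \frac{t}{6}$ ($r{\left(F,t \right)} = - \frac{\left(t + F\right) - -1}{6} = - \frac{\left(F + t\right) + 1}{6} = - \frac{1 + F + t}{6} = - \frac{1}{6} - \frac{F}{6} - \frac{t}{6}$)
$x{\left(9 \right)} r{\left(8,-1 \right)} 40 - -11094 = - 5 \left(- \frac{1}{6} - \frac{4}{3} - - \frac{1}{6}\right) 40 - -11094 = - 5 \left(- \frac{1}{6} - \frac{4}{3} + \frac{1}{6}\right) 40 + 11094 = \left(-5\right) \left(- \frac{4}{3}\right) 40 + 11094 = \frac{20}{3} \cdot 40 + 11094 = \frac{800}{3} + 11094 = \frac{34082}{3}$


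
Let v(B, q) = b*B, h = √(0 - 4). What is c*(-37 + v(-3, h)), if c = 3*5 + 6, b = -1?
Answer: -714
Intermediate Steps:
h = 2*I (h = √(-4) = 2*I ≈ 2.0*I)
v(B, q) = -B
c = 21 (c = 15 + 6 = 21)
c*(-37 + v(-3, h)) = 21*(-37 - 1*(-3)) = 21*(-37 + 3) = 21*(-34) = -714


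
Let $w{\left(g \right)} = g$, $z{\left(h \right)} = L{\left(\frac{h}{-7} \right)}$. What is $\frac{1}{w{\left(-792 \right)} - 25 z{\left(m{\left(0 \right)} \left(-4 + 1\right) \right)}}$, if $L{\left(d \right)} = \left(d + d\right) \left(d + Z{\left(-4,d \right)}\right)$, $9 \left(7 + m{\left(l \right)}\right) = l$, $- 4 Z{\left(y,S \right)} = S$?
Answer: $- \frac{2}{2259} \approx -0.00088535$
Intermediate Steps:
$Z{\left(y,S \right)} = - \frac{S}{4}$
$m{\left(l \right)} = -7 + \frac{l}{9}$
$L{\left(d \right)} = \frac{3 d^{2}}{2}$ ($L{\left(d \right)} = \left(d + d\right) \left(d - \frac{d}{4}\right) = 2 d \frac{3 d}{4} = \frac{3 d^{2}}{2}$)
$z{\left(h \right)} = \frac{3 h^{2}}{98}$ ($z{\left(h \right)} = \frac{3 \left(\frac{h}{-7}\right)^{2}}{2} = \frac{3 \left(h \left(- \frac{1}{7}\right)\right)^{2}}{2} = \frac{3 \left(- \frac{h}{7}\right)^{2}}{2} = \frac{3 \frac{h^{2}}{49}}{2} = \frac{3 h^{2}}{98}$)
$\frac{1}{w{\left(-792 \right)} - 25 z{\left(m{\left(0 \right)} \left(-4 + 1\right) \right)}} = \frac{1}{-792 - 25 \frac{3 \left(\left(-7 + \frac{1}{9} \cdot 0\right) \left(-4 + 1\right)\right)^{2}}{98}} = \frac{1}{-792 - 25 \frac{3 \left(\left(-7 + 0\right) \left(-3\right)\right)^{2}}{98}} = \frac{1}{-792 - 25 \frac{3 \left(\left(-7\right) \left(-3\right)\right)^{2}}{98}} = \frac{1}{-792 - 25 \frac{3 \cdot 21^{2}}{98}} = \frac{1}{-792 - 25 \cdot \frac{3}{98} \cdot 441} = \frac{1}{-792 - \frac{675}{2}} = \frac{1}{- \frac{2259}{2}} = - \frac{2}{2259}$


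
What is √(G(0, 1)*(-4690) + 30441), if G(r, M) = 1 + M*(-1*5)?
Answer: √49201 ≈ 221.81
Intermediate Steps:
G(r, M) = 1 - 5*M (G(r, M) = 1 + M*(-5) = 1 - 5*M)
√(G(0, 1)*(-4690) + 30441) = √((1 - 5*1)*(-4690) + 30441) = √((1 - 5)*(-4690) + 30441) = √(-4*(-4690) + 30441) = √(18760 + 30441) = √49201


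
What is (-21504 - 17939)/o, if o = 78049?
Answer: -39443/78049 ≈ -0.50536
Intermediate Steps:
(-21504 - 17939)/o = (-21504 - 17939)/78049 = -39443*1/78049 = -39443/78049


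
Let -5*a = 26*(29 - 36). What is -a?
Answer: -182/5 ≈ -36.400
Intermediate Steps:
a = 182/5 (a = -26*(29 - 36)/5 = -26*(-7)/5 = -⅕*(-182) = 182/5 ≈ 36.400)
-a = -1*182/5 = -182/5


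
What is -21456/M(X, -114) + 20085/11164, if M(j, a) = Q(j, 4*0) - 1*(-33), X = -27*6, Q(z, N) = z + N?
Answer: 80708583/480052 ≈ 168.12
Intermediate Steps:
Q(z, N) = N + z
X = -162
M(j, a) = 33 + j (M(j, a) = (4*0 + j) - 1*(-33) = (0 + j) + 33 = j + 33 = 33 + j)
-21456/M(X, -114) + 20085/11164 = -21456/(33 - 162) + 20085/11164 = -21456/(-129) + 20085*(1/11164) = -21456*(-1/129) + 20085/11164 = 7152/43 + 20085/11164 = 80708583/480052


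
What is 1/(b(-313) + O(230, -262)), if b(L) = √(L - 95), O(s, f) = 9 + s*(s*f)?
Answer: -13859791/192093806564089 - 2*I*√102/192093806564089 ≈ -7.2151e-8 - 1.0515e-13*I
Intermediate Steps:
O(s, f) = 9 + f*s² (O(s, f) = 9 + s*(f*s) = 9 + f*s²)
b(L) = √(-95 + L)
1/(b(-313) + O(230, -262)) = 1/(√(-95 - 313) + (9 - 262*230²)) = 1/(√(-408) + (9 - 262*52900)) = 1/(2*I*√102 + (9 - 13859800)) = 1/(2*I*√102 - 13859791) = 1/(-13859791 + 2*I*√102)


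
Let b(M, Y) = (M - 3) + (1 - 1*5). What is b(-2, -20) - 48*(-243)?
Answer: 11655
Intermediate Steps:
b(M, Y) = -7 + M (b(M, Y) = (-3 + M) + (1 - 5) = (-3 + M) - 4 = -7 + M)
b(-2, -20) - 48*(-243) = (-7 - 2) - 48*(-243) = -9 + 11664 = 11655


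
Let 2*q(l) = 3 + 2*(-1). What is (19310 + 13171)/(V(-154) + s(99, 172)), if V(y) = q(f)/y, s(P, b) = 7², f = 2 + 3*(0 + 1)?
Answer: 10004148/15091 ≈ 662.92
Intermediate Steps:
f = 5 (f = 2 + 3*1 = 2 + 3 = 5)
s(P, b) = 49
q(l) = ½ (q(l) = (3 + 2*(-1))/2 = (3 - 2)/2 = (½)*1 = ½)
V(y) = 1/(2*y)
(19310 + 13171)/(V(-154) + s(99, 172)) = (19310 + 13171)/((½)/(-154) + 49) = 32481/((½)*(-1/154) + 49) = 32481/(-1/308 + 49) = 32481/(15091/308) = 32481*(308/15091) = 10004148/15091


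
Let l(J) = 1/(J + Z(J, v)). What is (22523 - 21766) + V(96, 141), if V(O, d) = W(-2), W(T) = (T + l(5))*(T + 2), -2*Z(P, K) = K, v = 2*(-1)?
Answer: 757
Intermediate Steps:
v = -2
Z(P, K) = -K/2
l(J) = 1/(1 + J) (l(J) = 1/(J - 1/2*(-2)) = 1/(J + 1) = 1/(1 + J))
W(T) = (2 + T)*(1/6 + T) (W(T) = (T + 1/(1 + 5))*(T + 2) = (T + 1/6)*(2 + T) = (1/6 + T)*(2 + T) = (2 + T)*(1/6 + T))
V(O, d) = 0 (V(O, d) = 1/3 + (-2)**2 + (13/6)*(-2) = 1/3 + 4 - 13/3 = 0)
(22523 - 21766) + V(96, 141) = (22523 - 21766) + 0 = 757 + 0 = 757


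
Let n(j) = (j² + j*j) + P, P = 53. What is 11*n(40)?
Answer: 35783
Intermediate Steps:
n(j) = 53 + 2*j² (n(j) = (j² + j*j) + 53 = (j² + j²) + 53 = 2*j² + 53 = 53 + 2*j²)
11*n(40) = 11*(53 + 2*40²) = 11*(53 + 2*1600) = 11*(53 + 3200) = 11*3253 = 35783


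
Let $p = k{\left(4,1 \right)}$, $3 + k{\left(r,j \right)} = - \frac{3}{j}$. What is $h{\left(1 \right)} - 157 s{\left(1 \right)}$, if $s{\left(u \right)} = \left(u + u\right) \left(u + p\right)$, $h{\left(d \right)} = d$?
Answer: $1571$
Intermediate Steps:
$k{\left(r,j \right)} = -3 - \frac{3}{j}$
$p = -6$ ($p = -3 - \frac{3}{1} = -3 - 3 = -6$)
$s{\left(u \right)} = 2 u \left(-6 + u\right)$ ($s{\left(u \right)} = \left(u + u\right) \left(u - 6\right) = 2 u \left(-6 + u\right)$)
$h{\left(1 \right)} - 157 s{\left(1 \right)} = 1 - 157 \cdot 2 \cdot 1 \left(-6 + 1\right) = 1 - 157 \cdot 2 \cdot 1 \left(-5\right) = 1 - -1570 = 1 + 1570 = 1571$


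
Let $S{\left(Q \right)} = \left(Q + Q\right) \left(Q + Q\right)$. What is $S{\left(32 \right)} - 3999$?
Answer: $97$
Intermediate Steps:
$S{\left(Q \right)} = 4 Q^{2}$ ($S{\left(Q \right)} = 2 Q 2 Q = 4 Q^{2}$)
$S{\left(32 \right)} - 3999 = 4 \cdot 32^{2} - 3999 = 4 \cdot 1024 - 3999 = 4096 - 3999 = 97$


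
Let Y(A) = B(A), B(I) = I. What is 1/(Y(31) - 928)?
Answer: -1/897 ≈ -0.0011148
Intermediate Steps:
Y(A) = A
1/(Y(31) - 928) = 1/(31 - 928) = 1/(-897) = -1/897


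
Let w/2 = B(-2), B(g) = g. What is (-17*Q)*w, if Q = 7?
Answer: 476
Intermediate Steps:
w = -4 (w = 2*(-2) = -4)
(-17*Q)*w = -17*7*(-4) = -119*(-4) = 476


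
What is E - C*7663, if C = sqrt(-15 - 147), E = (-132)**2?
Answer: 17424 - 68967*I*sqrt(2) ≈ 17424.0 - 97534.0*I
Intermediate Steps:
E = 17424
C = 9*I*sqrt(2) (C = sqrt(-162) = 9*I*sqrt(2) ≈ 12.728*I)
E - C*7663 = 17424 - 9*I*sqrt(2)*7663 = 17424 - 68967*I*sqrt(2)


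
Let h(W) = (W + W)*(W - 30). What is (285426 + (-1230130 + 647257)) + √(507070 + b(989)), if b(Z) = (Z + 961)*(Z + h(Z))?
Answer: -297447 + 2*√925348630 ≈ -2.3661e+5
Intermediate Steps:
h(W) = 2*W*(-30 + W) (h(W) = (2*W)*(-30 + W) = 2*W*(-30 + W))
b(Z) = (961 + Z)*(Z + 2*Z*(-30 + Z)) (b(Z) = (Z + 961)*(Z + 2*Z*(-30 + Z)) = (961 + Z)*(Z + 2*Z*(-30 + Z)))
(285426 + (-1230130 + 647257)) + √(507070 + b(989)) = (285426 + (-1230130 + 647257)) + √(507070 + 989*(-56699 + 2*989² + 1863*989)) = (285426 - 582873) + √(507070 + 989*(-56699 + 2*978121 + 1842507)) = -297447 + √(507070 + 989*(-56699 + 1956242 + 1842507)) = -297447 + √(507070 + 989*3742050) = -297447 + √(507070 + 3700887450) = -297447 + √3701394520 = -297447 + 2*√925348630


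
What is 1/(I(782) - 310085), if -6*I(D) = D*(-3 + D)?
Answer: -3/1234844 ≈ -2.4295e-6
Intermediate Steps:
I(D) = -D*(-3 + D)/6
1/(I(782) - 310085) = 1/((⅙)*782*(3 - 1*782) - 310085) = 1/((⅙)*782*(3 - 782) - 310085) = 1/((⅙)*782*(-779) - 310085) = 1/(-304589/3 - 310085) = 1/(-1234844/3) = -3/1234844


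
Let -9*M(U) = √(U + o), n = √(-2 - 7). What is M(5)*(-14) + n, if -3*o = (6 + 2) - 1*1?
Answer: 3*I + 28*√6/27 ≈ 2.5402 + 3.0*I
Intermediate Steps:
o = -7/3 (o = -((6 + 2) - 1*1)/3 = -(8 - 1)/3 = -⅓*7 = -7/3 ≈ -2.3333)
n = 3*I (n = √(-9) = 3*I ≈ 3.0*I)
M(U) = -√(-7/3 + U)/9 (M(U) = -√(U - 7/3)/9 = -√(-7/3 + U)/9)
M(5)*(-14) + n = -√(-21 + 9*5)/27*(-14) + 3*I = -√(-21 + 45)/27*(-14) + 3*I = -2*√6/27*(-14) + 3*I = 28*√6/27 + 3*I = 3*I + 28*√6/27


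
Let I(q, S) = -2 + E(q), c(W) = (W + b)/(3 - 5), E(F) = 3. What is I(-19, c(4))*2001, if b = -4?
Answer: 2001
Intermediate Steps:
c(W) = 2 - W/2 (c(W) = (W - 4)/(3 - 5) = (-4 + W)/(-2) = (-4 + W)*(-1/2) = 2 - W/2)
I(q, S) = 1 (I(q, S) = -2 + 3 = 1)
I(-19, c(4))*2001 = 1*2001 = 2001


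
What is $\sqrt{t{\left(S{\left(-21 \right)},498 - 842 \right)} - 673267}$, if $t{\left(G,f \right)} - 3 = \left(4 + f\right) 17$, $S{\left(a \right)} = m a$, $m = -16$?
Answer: $2 i \sqrt{169761} \approx 824.04 i$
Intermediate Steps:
$S{\left(a \right)} = - 16 a$
$t{\left(G,f \right)} = 71 + 17 f$ ($t{\left(G,f \right)} = 3 + \left(4 + f\right) 17 = 3 + \left(68 + 17 f\right) = 71 + 17 f$)
$\sqrt{t{\left(S{\left(-21 \right)},498 - 842 \right)} - 673267} = \sqrt{\left(71 + 17 \left(498 - 842\right)\right) - 673267} = \sqrt{\left(71 + 17 \left(-344\right)\right) - 673267} = \sqrt{\left(71 - 5848\right) - 673267} = \sqrt{-5777 - 673267} = \sqrt{-679044} = 2 i \sqrt{169761}$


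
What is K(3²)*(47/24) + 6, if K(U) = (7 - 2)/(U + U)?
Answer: 2827/432 ≈ 6.5440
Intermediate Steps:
K(U) = 5/(2*U) (K(U) = 5/((2*U)) = 5*(1/(2*U)) = 5/(2*U))
K(3²)*(47/24) + 6 = (5/(2*(3²)))*(47/24) + 6 = ((5/2)/9)*(47*(1/24)) + 6 = ((5/2)*(⅑))*(47/24) + 6 = (5/18)*(47/24) + 6 = 235/432 + 6 = 2827/432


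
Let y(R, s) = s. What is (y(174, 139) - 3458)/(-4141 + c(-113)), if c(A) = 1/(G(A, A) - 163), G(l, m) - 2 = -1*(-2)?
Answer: 527721/658420 ≈ 0.80150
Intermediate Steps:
G(l, m) = 4 (G(l, m) = 2 - 1*(-2) = 2 + 2 = 4)
c(A) = -1/159 (c(A) = 1/(4 - 163) = 1/(-159) = -1/159)
(y(174, 139) - 3458)/(-4141 + c(-113)) = (139 - 3458)/(-4141 - 1/159) = -3319/(-658420/159) = -3319*(-159/658420) = 527721/658420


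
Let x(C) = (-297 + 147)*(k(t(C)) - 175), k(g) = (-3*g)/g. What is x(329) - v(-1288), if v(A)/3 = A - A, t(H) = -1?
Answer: 26700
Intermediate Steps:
k(g) = -3
v(A) = 0 (v(A) = 3*(A - A) = 3*0 = 0)
x(C) = 26700 (x(C) = (-297 + 147)*(-3 - 175) = -150*(-178) = 26700)
x(329) - v(-1288) = 26700 - 1*0 = 26700 + 0 = 26700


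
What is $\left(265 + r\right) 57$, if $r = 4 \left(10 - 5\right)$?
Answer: $16245$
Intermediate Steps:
$r = 20$ ($r = 4 \cdot 5 = 20$)
$\left(265 + r\right) 57 = \left(265 + 20\right) 57 = 285 \cdot 57 = 16245$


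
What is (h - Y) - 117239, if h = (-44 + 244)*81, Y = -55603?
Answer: -45436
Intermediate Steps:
h = 16200 (h = 200*81 = 16200)
(h - Y) - 117239 = (16200 - 1*(-55603)) - 117239 = (16200 + 55603) - 117239 = 71803 - 117239 = -45436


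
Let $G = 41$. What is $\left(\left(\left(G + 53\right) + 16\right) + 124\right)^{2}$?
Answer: $54756$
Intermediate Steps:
$\left(\left(\left(G + 53\right) + 16\right) + 124\right)^{2} = \left(\left(\left(41 + 53\right) + 16\right) + 124\right)^{2} = \left(\left(94 + 16\right) + 124\right)^{2} = \left(110 + 124\right)^{2} = 234^{2} = 54756$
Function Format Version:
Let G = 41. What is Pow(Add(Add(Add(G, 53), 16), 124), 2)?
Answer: 54756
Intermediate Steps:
Pow(Add(Add(Add(G, 53), 16), 124), 2) = Pow(Add(Add(Add(41, 53), 16), 124), 2) = Pow(Add(Add(94, 16), 124), 2) = Pow(Add(110, 124), 2) = Pow(234, 2) = 54756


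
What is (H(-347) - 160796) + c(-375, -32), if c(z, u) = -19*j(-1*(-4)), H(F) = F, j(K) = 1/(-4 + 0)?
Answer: -644553/4 ≈ -1.6114e+5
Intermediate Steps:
j(K) = -1/4 (j(K) = 1/(-4) = -1/4)
c(z, u) = 19/4 (c(z, u) = -19*(-1/4) = 19/4)
(H(-347) - 160796) + c(-375, -32) = (-347 - 160796) + 19/4 = -161143 + 19/4 = -644553/4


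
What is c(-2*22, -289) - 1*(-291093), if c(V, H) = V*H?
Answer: 303809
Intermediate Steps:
c(V, H) = H*V
c(-2*22, -289) - 1*(-291093) = -(-578)*22 - 1*(-291093) = -289*(-44) + 291093 = 12716 + 291093 = 303809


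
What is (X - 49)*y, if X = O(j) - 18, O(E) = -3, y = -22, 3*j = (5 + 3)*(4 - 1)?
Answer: 1540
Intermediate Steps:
j = 8 (j = ((5 + 3)*(4 - 1))/3 = (8*3)/3 = (1/3)*24 = 8)
X = -21 (X = -3 - 18 = -21)
(X - 49)*y = (-21 - 49)*(-22) = -70*(-22) = 1540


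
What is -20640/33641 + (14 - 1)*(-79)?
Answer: -34569947/33641 ≈ -1027.6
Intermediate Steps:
-20640/33641 + (14 - 1)*(-79) = -20640*1/33641 + 13*(-79) = -20640/33641 - 1027 = -34569947/33641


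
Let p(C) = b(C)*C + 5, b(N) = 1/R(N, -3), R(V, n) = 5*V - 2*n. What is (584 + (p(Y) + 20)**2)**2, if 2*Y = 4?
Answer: 6049261729/4096 ≈ 1.4769e+6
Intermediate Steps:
Y = 2 (Y = (1/2)*4 = 2)
R(V, n) = -2*n + 5*V
b(N) = 1/(6 + 5*N) (b(N) = 1/(-2*(-3) + 5*N) = 1/(6 + 5*N))
p(C) = 5 + C/(6 + 5*C) (p(C) = C/(6 + 5*C) + 5 = 5 + C/(6 + 5*C))
(584 + (p(Y) + 20)**2)**2 = (584 + (2*(15 + 13*2)/(6 + 5*2) + 20)**2)**2 = (584 + (2*(15 + 26)/(6 + 10) + 20)**2)**2 = (584 + (2*41/16 + 20)**2)**2 = (584 + (2*(1/16)*41 + 20)**2)**2 = (584 + (41/8 + 20)**2)**2 = (584 + (201/8)**2)**2 = (584 + 40401/64)**2 = (77777/64)**2 = 6049261729/4096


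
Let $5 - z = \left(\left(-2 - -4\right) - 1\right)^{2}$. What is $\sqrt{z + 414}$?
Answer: $\sqrt{418} \approx 20.445$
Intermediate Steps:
$z = 4$ ($z = 5 - \left(\left(-2 - -4\right) - 1\right)^{2} = 5 - \left(\left(-2 + 4\right) - 1\right)^{2} = 5 - \left(2 - 1\right)^{2} = 5 - 1^{2} = 5 - 1 = 4$)
$\sqrt{z + 414} = \sqrt{4 + 414} = \sqrt{418}$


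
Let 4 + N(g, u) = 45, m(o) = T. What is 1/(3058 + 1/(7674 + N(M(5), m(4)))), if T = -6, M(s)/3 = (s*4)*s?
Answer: 7715/23592471 ≈ 0.00032701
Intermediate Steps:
M(s) = 12*s² (M(s) = 3*((s*4)*s) = 3*((4*s)*s) = 3*(4*s²) = 12*s²)
m(o) = -6
N(g, u) = 41 (N(g, u) = -4 + 45 = 41)
1/(3058 + 1/(7674 + N(M(5), m(4)))) = 1/(3058 + 1/(7674 + 41)) = 1/(3058 + 1/7715) = 1/(23592471/7715) = 7715/23592471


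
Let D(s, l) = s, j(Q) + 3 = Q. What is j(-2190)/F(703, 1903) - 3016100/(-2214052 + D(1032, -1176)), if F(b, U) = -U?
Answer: 529639558/210568853 ≈ 2.5153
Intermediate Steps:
j(Q) = -3 + Q
j(-2190)/F(703, 1903) - 3016100/(-2214052 + D(1032, -1176)) = (-3 - 2190)/((-1*1903)) - 3016100/(-2214052 + 1032) = -2193/(-1903) - 3016100/(-2213020) = -2193*(-1/1903) - 3016100*(-1/2213020) = 2193/1903 + 150805/110651 = 529639558/210568853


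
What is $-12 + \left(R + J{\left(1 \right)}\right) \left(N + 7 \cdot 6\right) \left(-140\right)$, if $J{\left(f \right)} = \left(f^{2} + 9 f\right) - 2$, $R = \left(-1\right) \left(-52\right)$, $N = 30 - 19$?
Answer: $-445212$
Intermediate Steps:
$N = 11$ ($N = 30 - 19 = 11$)
$R = 52$
$J{\left(f \right)} = -2 + f^{2} + 9 f$
$-12 + \left(R + J{\left(1 \right)}\right) \left(N + 7 \cdot 6\right) \left(-140\right) = -12 + \left(52 + \left(-2 + 1^{2} + 9 \cdot 1\right)\right) \left(11 + 7 \cdot 6\right) \left(-140\right) = -12 + \left(52 + \left(-2 + 1 + 9\right)\right) \left(11 + 42\right) \left(-140\right) = -12 + \left(52 + 8\right) 53 \left(-140\right) = -12 + 60 \cdot 53 \left(-140\right) = -12 + 3180 \left(-140\right) = -12 - 445200 = -445212$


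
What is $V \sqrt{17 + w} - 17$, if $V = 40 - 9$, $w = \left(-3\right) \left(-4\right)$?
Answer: $-17 + 31 \sqrt{29} \approx 149.94$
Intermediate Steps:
$w = 12$
$V = 31$ ($V = 40 - 9 = 31$)
$V \sqrt{17 + w} - 17 = 31 \sqrt{17 + 12} - 17 = 31 \sqrt{29} - 17 = -17 + 31 \sqrt{29}$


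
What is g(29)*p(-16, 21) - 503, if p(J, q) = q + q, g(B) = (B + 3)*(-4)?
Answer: -5879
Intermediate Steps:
g(B) = -12 - 4*B (g(B) = (3 + B)*(-4) = -12 - 4*B)
p(J, q) = 2*q
g(29)*p(-16, 21) - 503 = (-12 - 4*29)*(2*21) - 503 = (-12 - 116)*42 - 503 = -128*42 - 503 = -5376 - 503 = -5879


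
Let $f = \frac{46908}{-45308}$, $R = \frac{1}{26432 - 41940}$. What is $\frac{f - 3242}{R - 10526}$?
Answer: $\frac{569668716388}{1848987866343} \approx 0.3081$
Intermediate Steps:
$R = - \frac{1}{15508}$ ($R = \frac{1}{-15508} = - \frac{1}{15508} \approx -6.4483 \cdot 10^{-5}$)
$f = - \frac{11727}{11327}$ ($f = 46908 \left(- \frac{1}{45308}\right) = - \frac{11727}{11327} \approx -1.0353$)
$\frac{f - 3242}{R - 10526} = \frac{- \frac{11727}{11327} - 3242}{- \frac{1}{15508} - 10526} = - \frac{36733861}{11327 \left(- \frac{163237209}{15508}\right)} = \left(- \frac{36733861}{11327}\right) \left(- \frac{15508}{163237209}\right) = \frac{569668716388}{1848987866343}$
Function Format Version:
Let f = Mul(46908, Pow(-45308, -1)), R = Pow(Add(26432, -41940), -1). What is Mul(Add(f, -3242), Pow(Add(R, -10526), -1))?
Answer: Rational(569668716388, 1848987866343) ≈ 0.30810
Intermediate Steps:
R = Rational(-1, 15508) (R = Pow(-15508, -1) = Rational(-1, 15508) ≈ -6.4483e-5)
f = Rational(-11727, 11327) (f = Mul(46908, Rational(-1, 45308)) = Rational(-11727, 11327) ≈ -1.0353)
Mul(Add(f, -3242), Pow(Add(R, -10526), -1)) = Mul(Add(Rational(-11727, 11327), -3242), Pow(Add(Rational(-1, 15508), -10526), -1)) = Mul(Rational(-36733861, 11327), Pow(Rational(-163237209, 15508), -1)) = Mul(Rational(-36733861, 11327), Rational(-15508, 163237209)) = Rational(569668716388, 1848987866343)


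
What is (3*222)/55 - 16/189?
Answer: 124994/10395 ≈ 12.024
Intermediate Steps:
(3*222)/55 - 16/189 = 666*(1/55) - 16*1/189 = 666/55 - 16/189 = 124994/10395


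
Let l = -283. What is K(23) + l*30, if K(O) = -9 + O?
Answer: -8476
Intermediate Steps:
K(23) + l*30 = (-9 + 23) - 283*30 = 14 - 8490 = -8476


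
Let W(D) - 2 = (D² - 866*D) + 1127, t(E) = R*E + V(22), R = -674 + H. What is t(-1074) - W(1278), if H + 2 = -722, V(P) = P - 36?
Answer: 973773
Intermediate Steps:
V(P) = -36 + P
H = -724 (H = -2 - 722 = -724)
R = -1398 (R = -674 - 724 = -1398)
t(E) = -14 - 1398*E (t(E) = -1398*E + (-36 + 22) = -1398*E - 14 = -14 - 1398*E)
W(D) = 1129 + D² - 866*D (W(D) = 2 + ((D² - 866*D) + 1127) = 2 + (1127 + D² - 866*D) = 1129 + D² - 866*D)
t(-1074) - W(1278) = (-14 - 1398*(-1074)) - (1129 + 1278² - 866*1278) = (-14 + 1501452) - (1129 + 1633284 - 1106748) = 1501438 - 1*527665 = 1501438 - 527665 = 973773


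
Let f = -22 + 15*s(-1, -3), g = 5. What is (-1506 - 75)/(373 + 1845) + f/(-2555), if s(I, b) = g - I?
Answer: -4190279/5666990 ≈ -0.73942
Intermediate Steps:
s(I, b) = 5 - I
f = 68 (f = -22 + 15*(5 - 1*(-1)) = -22 + 15*(5 + 1) = -22 + 15*6 = -22 + 90 = 68)
(-1506 - 75)/(373 + 1845) + f/(-2555) = (-1506 - 75)/(373 + 1845) + 68/(-2555) = -1581/2218 + 68*(-1/2555) = -1581*1/2218 - 68/2555 = -1581/2218 - 68/2555 = -4190279/5666990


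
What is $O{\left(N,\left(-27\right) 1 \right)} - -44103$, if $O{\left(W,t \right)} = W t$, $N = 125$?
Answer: $40728$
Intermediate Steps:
$O{\left(N,\left(-27\right) 1 \right)} - -44103 = 125 \left(\left(-27\right) 1\right) - -44103 = 125 \left(-27\right) + 44103 = -3375 + 44103 = 40728$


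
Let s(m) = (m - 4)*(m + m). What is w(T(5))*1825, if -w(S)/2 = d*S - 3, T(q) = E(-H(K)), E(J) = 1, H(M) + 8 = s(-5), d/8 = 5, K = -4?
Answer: -135050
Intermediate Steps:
d = 40 (d = 8*5 = 40)
s(m) = 2*m*(-4 + m) (s(m) = (-4 + m)*(2*m) = 2*m*(-4 + m))
H(M) = 82 (H(M) = -8 + 2*(-5)*(-4 - 5) = -8 + 2*(-5)*(-9) = -8 + 90 = 82)
T(q) = 1
w(S) = 6 - 80*S (w(S) = -2*(40*S - 3) = -2*(-3 + 40*S) = 6 - 80*S)
w(T(5))*1825 = (6 - 80*1)*1825 = (6 - 80)*1825 = -74*1825 = -135050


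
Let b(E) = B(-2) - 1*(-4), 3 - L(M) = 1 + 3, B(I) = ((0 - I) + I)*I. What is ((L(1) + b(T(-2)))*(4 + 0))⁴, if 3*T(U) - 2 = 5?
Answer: 20736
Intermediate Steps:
B(I) = 0 (B(I) = (-I + I)*I = 0*I = 0)
T(U) = 7/3 (T(U) = ⅔ + (⅓)*5 = ⅔ + 5/3 = 7/3)
L(M) = -1 (L(M) = 3 - (1 + 3) = 3 - 1*4 = 3 - 4 = -1)
b(E) = 4 (b(E) = 0 - 1*(-4) = 0 + 4 = 4)
((L(1) + b(T(-2)))*(4 + 0))⁴ = ((-1 + 4)*(4 + 0))⁴ = (3*4)⁴ = 12⁴ = 20736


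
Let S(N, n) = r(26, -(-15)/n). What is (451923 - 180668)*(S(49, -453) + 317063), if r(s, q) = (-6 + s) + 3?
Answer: 86011162930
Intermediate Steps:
r(s, q) = -3 + s
S(N, n) = 23 (S(N, n) = -3 + 26 = 23)
(451923 - 180668)*(S(49, -453) + 317063) = (451923 - 180668)*(23 + 317063) = 271255*317086 = 86011162930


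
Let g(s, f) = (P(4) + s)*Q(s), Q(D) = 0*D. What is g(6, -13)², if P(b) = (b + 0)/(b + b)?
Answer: 0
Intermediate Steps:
P(b) = ½ (P(b) = b/((2*b)) = b*(1/(2*b)) = ½)
Q(D) = 0
g(s, f) = 0 (g(s, f) = (½ + s)*0 = 0)
g(6, -13)² = 0² = 0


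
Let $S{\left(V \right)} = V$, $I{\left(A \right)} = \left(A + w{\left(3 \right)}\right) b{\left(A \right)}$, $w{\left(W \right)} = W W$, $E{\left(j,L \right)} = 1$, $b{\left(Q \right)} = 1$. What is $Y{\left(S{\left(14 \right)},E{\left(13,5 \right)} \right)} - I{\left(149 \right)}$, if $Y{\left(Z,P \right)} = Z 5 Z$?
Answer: $822$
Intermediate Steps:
$w{\left(W \right)} = W^{2}$
$I{\left(A \right)} = 9 + A$ ($I{\left(A \right)} = \left(A + 3^{2}\right) 1 = \left(A + 9\right) 1 = \left(9 + A\right) 1 = 9 + A$)
$Y{\left(Z,P \right)} = 5 Z^{2}$
$Y{\left(S{\left(14 \right)},E{\left(13,5 \right)} \right)} - I{\left(149 \right)} = 5 \cdot 14^{2} - \left(9 + 149\right) = 5 \cdot 196 - 158 = 980 - 158 = 822$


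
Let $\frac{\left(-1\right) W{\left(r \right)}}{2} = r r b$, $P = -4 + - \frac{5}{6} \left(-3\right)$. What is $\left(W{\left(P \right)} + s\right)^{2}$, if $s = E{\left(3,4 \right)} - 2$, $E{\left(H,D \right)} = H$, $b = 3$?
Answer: $\frac{625}{4} \approx 156.25$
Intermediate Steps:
$P = - \frac{3}{2}$ ($P = -4 + \left(-5\right) \frac{1}{6} \left(-3\right) = -4 - - \frac{5}{2} = -4 + \frac{5}{2} = - \frac{3}{2} \approx -1.5$)
$s = 1$ ($s = 3 - 2 = 1$)
$W{\left(r \right)} = - 6 r^{2}$ ($W{\left(r \right)} = - 2 r r 3 = - 2 r 3 r = - 2 \cdot 3 r^{2} = - 6 r^{2}$)
$\left(W{\left(P \right)} + s\right)^{2} = \left(- 6 \left(- \frac{3}{2}\right)^{2} + 1\right)^{2} = \left(\left(-6\right) \frac{9}{4} + 1\right)^{2} = \left(- \frac{27}{2} + 1\right)^{2} = \left(- \frac{25}{2}\right)^{2} = \frac{625}{4}$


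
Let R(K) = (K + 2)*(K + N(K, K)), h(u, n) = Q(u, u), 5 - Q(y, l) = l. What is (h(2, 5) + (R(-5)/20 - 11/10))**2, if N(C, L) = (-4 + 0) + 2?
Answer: 3481/400 ≈ 8.7025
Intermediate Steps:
Q(y, l) = 5 - l
N(C, L) = -2 (N(C, L) = -4 + 2 = -2)
h(u, n) = 5 - u
R(K) = (-2 + K)*(2 + K) (R(K) = (K + 2)*(K - 2) = (2 + K)*(-2 + K) = (-2 + K)*(2 + K))
(h(2, 5) + (R(-5)/20 - 11/10))**2 = ((5 - 1*2) + ((-4 + (-5)**2)/20 - 11/10))**2 = ((5 - 2) + ((-4 + 25)*(1/20) - 11*1/10))**2 = (3 + (21*(1/20) - 11/10))**2 = (3 + (21/20 - 11/10))**2 = (3 - 1/20)**2 = (59/20)**2 = 3481/400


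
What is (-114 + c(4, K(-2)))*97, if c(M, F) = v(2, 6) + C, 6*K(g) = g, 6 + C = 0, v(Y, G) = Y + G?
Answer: -10864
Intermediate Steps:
v(Y, G) = G + Y
C = -6 (C = -6 + 0 = -6)
K(g) = g/6
c(M, F) = 2 (c(M, F) = (6 + 2) - 6 = 8 - 6 = 2)
(-114 + c(4, K(-2)))*97 = (-114 + 2)*97 = -112*97 = -10864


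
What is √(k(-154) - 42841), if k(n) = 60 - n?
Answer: I*√42627 ≈ 206.46*I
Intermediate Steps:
√(k(-154) - 42841) = √((60 - 1*(-154)) - 42841) = √((60 + 154) - 42841) = √(214 - 42841) = √(-42627) = I*√42627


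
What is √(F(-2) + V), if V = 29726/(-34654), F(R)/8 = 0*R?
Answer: I*√257531201/17327 ≈ 0.92617*I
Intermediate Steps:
F(R) = 0 (F(R) = 8*(0*R) = 8*0 = 0)
V = -14863/17327 (V = 29726*(-1/34654) = -14863/17327 ≈ -0.85779)
√(F(-2) + V) = √(0 - 14863/17327) = √(-14863/17327) = I*√257531201/17327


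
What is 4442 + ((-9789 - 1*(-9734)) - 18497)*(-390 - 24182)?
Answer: 455864186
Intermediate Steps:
4442 + ((-9789 - 1*(-9734)) - 18497)*(-390 - 24182) = 4442 + ((-9789 + 9734) - 18497)*(-24572) = 4442 + (-55 - 18497)*(-24572) = 4442 - 18552*(-24572) = 4442 + 455859744 = 455864186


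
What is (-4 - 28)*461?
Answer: -14752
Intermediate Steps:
(-4 - 28)*461 = -32*461 = -14752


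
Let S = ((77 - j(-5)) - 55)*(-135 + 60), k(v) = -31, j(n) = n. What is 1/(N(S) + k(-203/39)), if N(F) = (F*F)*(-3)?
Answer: -1/12301906 ≈ -8.1288e-8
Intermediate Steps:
S = -2025 (S = ((77 - 1*(-5)) - 55)*(-135 + 60) = ((77 + 5) - 55)*(-75) = (82 - 55)*(-75) = 27*(-75) = -2025)
N(F) = -3*F² (N(F) = F²*(-3) = -3*F²)
1/(N(S) + k(-203/39)) = 1/(-3*(-2025)² - 31) = 1/(-3*4100625 - 31) = 1/(-12301875 - 31) = 1/(-12301906) = -1/12301906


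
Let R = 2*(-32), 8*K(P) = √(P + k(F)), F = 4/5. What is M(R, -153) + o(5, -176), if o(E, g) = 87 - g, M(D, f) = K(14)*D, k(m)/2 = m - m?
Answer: 263 - 8*√14 ≈ 233.07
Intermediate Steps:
F = ⅘ (F = 4*(⅕) = ⅘ ≈ 0.80000)
k(m) = 0 (k(m) = 2*(m - m) = 2*0 = 0)
K(P) = √P/8 (K(P) = √(P + 0)/8 = √P/8)
R = -64
M(D, f) = D*√14/8 (M(D, f) = (√14/8)*D = D*√14/8)
M(R, -153) + o(5, -176) = (⅛)*(-64)*√14 + (87 - 1*(-176)) = -8*√14 + (87 + 176) = -8*√14 + 263 = 263 - 8*√14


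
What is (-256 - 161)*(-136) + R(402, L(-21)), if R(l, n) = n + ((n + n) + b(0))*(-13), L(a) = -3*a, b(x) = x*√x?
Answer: 55137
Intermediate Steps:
b(x) = x^(3/2)
R(l, n) = -25*n (R(l, n) = n + ((n + n) + 0^(3/2))*(-13) = n + (2*n + 0)*(-13) = n + (2*n)*(-13) = n - 26*n = -25*n)
(-256 - 161)*(-136) + R(402, L(-21)) = (-256 - 161)*(-136) - (-75)*(-21) = -417*(-136) - 25*63 = 56712 - 1575 = 55137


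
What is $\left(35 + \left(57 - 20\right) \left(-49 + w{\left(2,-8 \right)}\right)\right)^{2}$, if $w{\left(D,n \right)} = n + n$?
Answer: $5616900$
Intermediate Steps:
$w{\left(D,n \right)} = 2 n$
$\left(35 + \left(57 - 20\right) \left(-49 + w{\left(2,-8 \right)}\right)\right)^{2} = \left(35 + \left(57 - 20\right) \left(-49 + 2 \left(-8\right)\right)\right)^{2} = \left(35 + 37 \left(-49 - 16\right)\right)^{2} = \left(35 + 37 \left(-65\right)\right)^{2} = \left(35 - 2405\right)^{2} = \left(-2370\right)^{2} = 5616900$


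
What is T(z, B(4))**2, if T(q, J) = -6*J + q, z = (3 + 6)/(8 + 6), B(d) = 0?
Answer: 81/196 ≈ 0.41327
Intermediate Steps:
z = 9/14 ≈ 0.64286
T(q, J) = q - 6*J
T(z, B(4))**2 = (9/14 - 6*0)**2 = (9/14 + 0)**2 = (9/14)**2 = 81/196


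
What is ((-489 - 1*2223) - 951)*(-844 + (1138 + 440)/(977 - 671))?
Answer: 52235601/17 ≈ 3.0727e+6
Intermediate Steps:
((-489 - 1*2223) - 951)*(-844 + (1138 + 440)/(977 - 671)) = ((-489 - 2223) - 951)*(-844 + 1578/306) = (-2712 - 951)*(-844 + 1578*(1/306)) = -3663*(-844 + 263/51) = -3663*(-42781/51) = 52235601/17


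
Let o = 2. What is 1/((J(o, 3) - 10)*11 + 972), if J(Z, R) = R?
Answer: 1/895 ≈ 0.0011173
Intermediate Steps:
1/((J(o, 3) - 10)*11 + 972) = 1/((3 - 10)*11 + 972) = 1/(-7*11 + 972) = 1/(-77 + 972) = 1/895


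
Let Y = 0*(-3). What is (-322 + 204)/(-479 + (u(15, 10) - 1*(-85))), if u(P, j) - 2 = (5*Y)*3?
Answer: 59/196 ≈ 0.30102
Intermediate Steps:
Y = 0
u(P, j) = 2 (u(P, j) = 2 + (5*0)*3 = 2 + 0*3 = 2 + 0 = 2)
(-322 + 204)/(-479 + (u(15, 10) - 1*(-85))) = (-322 + 204)/(-479 + (2 - 1*(-85))) = -118/(-479 + (2 + 85)) = -118/(-479 + 87) = -118/(-392) = -118*(-1/392) = 59/196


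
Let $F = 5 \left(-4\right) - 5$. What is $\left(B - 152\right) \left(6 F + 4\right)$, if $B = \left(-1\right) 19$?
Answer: $24966$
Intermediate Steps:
$F = -25$ ($F = -20 - 5 = -25$)
$B = -19$
$\left(B - 152\right) \left(6 F + 4\right) = \left(-19 - 152\right) \left(6 \left(-25\right) + 4\right) = - 171 \left(-150 + 4\right) = \left(-171\right) \left(-146\right) = 24966$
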